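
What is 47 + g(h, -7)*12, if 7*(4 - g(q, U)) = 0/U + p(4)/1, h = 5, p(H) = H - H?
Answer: 95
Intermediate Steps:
p(H) = 0
g(q, U) = 4 (g(q, U) = 4 - (0/U + 0/1)/7 = 4 - (0 + 0*1)/7 = 4 - (0 + 0)/7 = 4 - ⅐*0 = 4 + 0 = 4)
47 + g(h, -7)*12 = 47 + 4*12 = 47 + 48 = 95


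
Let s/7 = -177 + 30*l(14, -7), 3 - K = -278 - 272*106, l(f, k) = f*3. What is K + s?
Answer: 36694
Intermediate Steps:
l(f, k) = 3*f
K = 29113 (K = 3 - (-278 - 272*106) = 3 - (-278 - 28832) = 3 - 1*(-29110) = 3 + 29110 = 29113)
s = 7581 (s = 7*(-177 + 30*(3*14)) = 7*(-177 + 30*42) = 7*(-177 + 1260) = 7*1083 = 7581)
K + s = 29113 + 7581 = 36694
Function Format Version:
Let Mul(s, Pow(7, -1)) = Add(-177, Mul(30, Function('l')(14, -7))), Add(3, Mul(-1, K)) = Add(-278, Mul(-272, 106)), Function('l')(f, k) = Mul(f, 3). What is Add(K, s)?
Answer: 36694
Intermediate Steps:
Function('l')(f, k) = Mul(3, f)
K = 29113 (K = Add(3, Mul(-1, Add(-278, Mul(-272, 106)))) = Add(3, Mul(-1, Add(-278, -28832))) = Add(3, Mul(-1, -29110)) = Add(3, 29110) = 29113)
s = 7581 (s = Mul(7, Add(-177, Mul(30, Mul(3, 14)))) = Mul(7, Add(-177, Mul(30, 42))) = Mul(7, Add(-177, 1260)) = Mul(7, 1083) = 7581)
Add(K, s) = Add(29113, 7581) = 36694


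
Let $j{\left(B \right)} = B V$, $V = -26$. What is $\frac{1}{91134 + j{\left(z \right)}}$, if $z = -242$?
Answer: $\frac{1}{97426} \approx 1.0264 \cdot 10^{-5}$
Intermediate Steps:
$j{\left(B \right)} = - 26 B$ ($j{\left(B \right)} = B \left(-26\right) = - 26 B$)
$\frac{1}{91134 + j{\left(z \right)}} = \frac{1}{91134 - -6292} = \frac{1}{91134 + 6292} = \frac{1}{97426}$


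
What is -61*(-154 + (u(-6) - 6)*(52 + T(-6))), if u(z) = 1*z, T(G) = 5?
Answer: 51118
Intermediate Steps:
u(z) = z
-61*(-154 + (u(-6) - 6)*(52 + T(-6))) = -61*(-154 + (-6 - 6)*(52 + 5)) = -61*(-154 - 12*57) = -61*(-154 - 684) = -61*(-838) = 51118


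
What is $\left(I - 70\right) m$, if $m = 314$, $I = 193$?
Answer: $38622$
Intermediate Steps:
$\left(I - 70\right) m = \left(193 - 70\right) 314 = 123 \cdot 314 = 38622$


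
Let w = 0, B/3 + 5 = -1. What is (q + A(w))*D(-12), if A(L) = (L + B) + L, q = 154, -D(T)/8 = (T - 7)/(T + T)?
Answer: -2584/3 ≈ -861.33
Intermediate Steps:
B = -18 (B = -15 + 3*(-1) = -15 - 3 = -18)
D(T) = -4*(-7 + T)/T (D(T) = -8*(T - 7)/(T + T) = -8*(-7 + T)/(2*T) = -8*(-7 + T)*1/(2*T) = -4*(-7 + T)/T)
A(L) = -18 + 2*L (A(L) = (L - 18) + L = (-18 + L) + L = -18 + 2*L)
(q + A(w))*D(-12) = (154 + (-18 + 2*0))*(-4 + 28/(-12)) = (154 + (-18 + 0))*(-4 + 28*(-1/12)) = (154 - 18)*(-4 - 7/3) = 136*(-19/3) = -2584/3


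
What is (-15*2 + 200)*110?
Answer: 18700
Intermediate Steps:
(-15*2 + 200)*110 = (-30 + 200)*110 = 170*110 = 18700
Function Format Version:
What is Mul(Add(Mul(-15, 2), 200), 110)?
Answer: 18700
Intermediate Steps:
Mul(Add(Mul(-15, 2), 200), 110) = Mul(Add(-30, 200), 110) = Mul(170, 110) = 18700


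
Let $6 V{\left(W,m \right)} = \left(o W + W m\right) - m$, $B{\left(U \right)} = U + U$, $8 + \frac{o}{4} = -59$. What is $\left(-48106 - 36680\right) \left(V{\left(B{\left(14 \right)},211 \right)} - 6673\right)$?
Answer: $591311695$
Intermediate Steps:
$o = -268$ ($o = -32 + 4 \left(-59\right) = -32 - 236 = -268$)
$B{\left(U \right)} = 2 U$
$V{\left(W,m \right)} = - \frac{134 W}{3} - \frac{m}{6} + \frac{W m}{6}$ ($V{\left(W,m \right)} = \frac{\left(- 268 W + W m\right) - m}{6} = \frac{- m - 268 W + W m}{6} = - \frac{134 W}{3} - \frac{m}{6} + \frac{W m}{6}$)
$\left(-48106 - 36680\right) \left(V{\left(B{\left(14 \right)},211 \right)} - 6673\right) = \left(-48106 - 36680\right) \left(\left(- \frac{134 \cdot 2 \cdot 14}{3} - \frac{211}{6} + \frac{1}{6} \cdot 2 \cdot 14 \cdot 211\right) - 6673\right) = - 84786 \left(\left(\left(- \frac{134}{3}\right) 28 - \frac{211}{6} + \frac{1}{6} \cdot 28 \cdot 211\right) - 6673\right) = - 84786 \left(\left(- \frac{3752}{3} - \frac{211}{6} + \frac{2954}{3}\right) - 6673\right) = - 84786 \left(- \frac{1807}{6} - 6673\right) = \left(-84786\right) \left(- \frac{41845}{6}\right) = 591311695$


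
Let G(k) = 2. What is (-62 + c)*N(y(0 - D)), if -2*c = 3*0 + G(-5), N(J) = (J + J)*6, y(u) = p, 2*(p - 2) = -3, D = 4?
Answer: -378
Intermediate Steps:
p = ½ (p = 2 + (½)*(-3) = 2 - 3/2 = ½ ≈ 0.50000)
y(u) = ½
N(J) = 12*J (N(J) = (2*J)*6 = 12*J)
c = -1 (c = -(3*0 + 2)/2 = -(0 + 2)/2 = -½*2 = -1)
(-62 + c)*N(y(0 - D)) = (-62 - 1)*(12*(½)) = -63*6 = -378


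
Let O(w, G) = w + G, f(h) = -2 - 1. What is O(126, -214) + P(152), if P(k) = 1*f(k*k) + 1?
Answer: -90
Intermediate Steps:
f(h) = -3
O(w, G) = G + w
P(k) = -2 (P(k) = 1*(-3) + 1 = -3 + 1 = -2)
O(126, -214) + P(152) = (-214 + 126) - 2 = -88 - 2 = -90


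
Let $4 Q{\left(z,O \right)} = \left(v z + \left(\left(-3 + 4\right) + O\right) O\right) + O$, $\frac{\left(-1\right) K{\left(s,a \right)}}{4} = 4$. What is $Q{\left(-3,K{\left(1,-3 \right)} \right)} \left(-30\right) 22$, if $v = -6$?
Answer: $-39930$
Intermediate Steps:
$K{\left(s,a \right)} = -16$ ($K{\left(s,a \right)} = \left(-4\right) 4 = -16$)
$Q{\left(z,O \right)} = - \frac{3 z}{2} + \frac{O}{4} + \frac{O \left(1 + O\right)}{4}$ ($Q{\left(z,O \right)} = \frac{\left(- 6 z + \left(\left(-3 + 4\right) + O\right) O\right) + O}{4} = \frac{\left(- 6 z + \left(1 + O\right) O\right) + O}{4} = \frac{\left(- 6 z + O \left(1 + O\right)\right) + O}{4} = \frac{O - 6 z + O \left(1 + O\right)}{4} = - \frac{3 z}{2} + \frac{O}{4} + \frac{O \left(1 + O\right)}{4}$)
$Q{\left(-3,K{\left(1,-3 \right)} \right)} \left(-30\right) 22 = \left(\frac{1}{2} \left(-16\right) - - \frac{9}{2} + \frac{\left(-16\right)^{2}}{4}\right) \left(-30\right) 22 = \left(-8 + \frac{9}{2} + \frac{1}{4} \cdot 256\right) \left(-30\right) 22 = \left(-8 + \frac{9}{2} + 64\right) \left(-30\right) 22 = \frac{121}{2} \left(-30\right) 22 = \left(-1815\right) 22 = -39930$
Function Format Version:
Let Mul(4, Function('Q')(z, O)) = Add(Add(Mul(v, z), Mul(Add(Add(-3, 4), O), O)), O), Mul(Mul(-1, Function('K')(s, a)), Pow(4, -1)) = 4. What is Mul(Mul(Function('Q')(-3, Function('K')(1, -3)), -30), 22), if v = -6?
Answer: -39930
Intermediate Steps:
Function('K')(s, a) = -16 (Function('K')(s, a) = Mul(-4, 4) = -16)
Function('Q')(z, O) = Add(Mul(Rational(-3, 2), z), Mul(Rational(1, 4), O), Mul(Rational(1, 4), O, Add(1, O))) (Function('Q')(z, O) = Mul(Rational(1, 4), Add(Add(Mul(-6, z), Mul(Add(Add(-3, 4), O), O)), O)) = Mul(Rational(1, 4), Add(Add(Mul(-6, z), Mul(Add(1, O), O)), O)) = Mul(Rational(1, 4), Add(Add(Mul(-6, z), Mul(O, Add(1, O))), O)) = Mul(Rational(1, 4), Add(O, Mul(-6, z), Mul(O, Add(1, O)))) = Add(Mul(Rational(-3, 2), z), Mul(Rational(1, 4), O), Mul(Rational(1, 4), O, Add(1, O))))
Mul(Mul(Function('Q')(-3, Function('K')(1, -3)), -30), 22) = Mul(Mul(Add(Mul(Rational(1, 2), -16), Mul(Rational(-3, 2), -3), Mul(Rational(1, 4), Pow(-16, 2))), -30), 22) = Mul(Mul(Add(-8, Rational(9, 2), Mul(Rational(1, 4), 256)), -30), 22) = Mul(Mul(Add(-8, Rational(9, 2), 64), -30), 22) = Mul(Mul(Rational(121, 2), -30), 22) = Mul(-1815, 22) = -39930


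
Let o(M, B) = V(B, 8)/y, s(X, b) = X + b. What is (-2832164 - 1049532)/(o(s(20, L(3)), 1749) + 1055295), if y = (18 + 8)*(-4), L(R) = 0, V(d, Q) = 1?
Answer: -403696384/109750679 ≈ -3.6783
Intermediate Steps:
y = -104 (y = 26*(-4) = -104)
o(M, B) = -1/104 (o(M, B) = 1/(-104) = 1*(-1/104) = -1/104)
(-2832164 - 1049532)/(o(s(20, L(3)), 1749) + 1055295) = (-2832164 - 1049532)/(-1/104 + 1055295) = -3881696/109750679/104 = -3881696*104/109750679 = -403696384/109750679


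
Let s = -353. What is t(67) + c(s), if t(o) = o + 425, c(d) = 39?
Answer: 531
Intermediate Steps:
t(o) = 425 + o
t(67) + c(s) = (425 + 67) + 39 = 492 + 39 = 531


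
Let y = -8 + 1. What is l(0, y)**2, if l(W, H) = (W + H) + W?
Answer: 49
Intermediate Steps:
y = -7
l(W, H) = H + 2*W (l(W, H) = (H + W) + W = H + 2*W)
l(0, y)**2 = (-7 + 2*0)**2 = (-7 + 0)**2 = (-7)**2 = 49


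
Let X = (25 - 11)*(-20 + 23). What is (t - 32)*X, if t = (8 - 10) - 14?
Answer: -2016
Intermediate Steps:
t = -16 (t = -2 - 14 = -16)
X = 42 (X = 14*3 = 42)
(t - 32)*X = (-16 - 32)*42 = -48*42 = -2016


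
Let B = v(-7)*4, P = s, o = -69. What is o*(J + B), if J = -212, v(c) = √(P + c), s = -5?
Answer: 14628 - 552*I*√3 ≈ 14628.0 - 956.09*I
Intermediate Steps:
P = -5
v(c) = √(-5 + c)
B = 8*I*√3 (B = √(-5 - 7)*4 = √(-12)*4 = (2*I*√3)*4 = 8*I*√3 ≈ 13.856*I)
o*(J + B) = -69*(-212 + 8*I*√3) = 14628 - 552*I*√3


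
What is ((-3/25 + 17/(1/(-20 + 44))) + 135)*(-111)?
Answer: -1506492/25 ≈ -60260.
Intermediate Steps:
((-3/25 + 17/(1/(-20 + 44))) + 135)*(-111) = ((-3*1/25 + 17/(1/24)) + 135)*(-111) = ((-3/25 + 17/(1/24)) + 135)*(-111) = ((-3/25 + 17*24) + 135)*(-111) = ((-3/25 + 408) + 135)*(-111) = (10197/25 + 135)*(-111) = (13572/25)*(-111) = -1506492/25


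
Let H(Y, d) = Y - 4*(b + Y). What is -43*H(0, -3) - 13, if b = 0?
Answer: -13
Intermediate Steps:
H(Y, d) = -3*Y (H(Y, d) = Y - 4*(0 + Y) = Y - 4*Y = -3*Y)
-43*H(0, -3) - 13 = -(-129)*0 - 13 = -43*0 - 13 = 0 - 13 = -13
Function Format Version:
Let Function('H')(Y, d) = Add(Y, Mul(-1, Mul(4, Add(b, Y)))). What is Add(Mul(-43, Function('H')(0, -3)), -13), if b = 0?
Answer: -13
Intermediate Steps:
Function('H')(Y, d) = Mul(-3, Y) (Function('H')(Y, d) = Add(Y, Mul(-1, Mul(4, Add(0, Y)))) = Add(Y, Mul(-1, Mul(4, Y))) = Add(Y, Mul(-4, Y)) = Mul(-3, Y))
Add(Mul(-43, Function('H')(0, -3)), -13) = Add(Mul(-43, Mul(-3, 0)), -13) = Add(Mul(-43, 0), -13) = Add(0, -13) = -13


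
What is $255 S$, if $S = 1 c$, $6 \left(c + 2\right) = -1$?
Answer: $- \frac{1105}{2} \approx -552.5$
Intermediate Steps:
$c = - \frac{13}{6}$ ($c = -2 + \frac{1}{6} \left(-1\right) = -2 - \frac{1}{6} = - \frac{13}{6} \approx -2.1667$)
$S = - \frac{13}{6}$ ($S = 1 \left(- \frac{13}{6}\right) = - \frac{13}{6} \approx -2.1667$)
$255 S = 255 \left(- \frac{13}{6}\right) = - \frac{1105}{2}$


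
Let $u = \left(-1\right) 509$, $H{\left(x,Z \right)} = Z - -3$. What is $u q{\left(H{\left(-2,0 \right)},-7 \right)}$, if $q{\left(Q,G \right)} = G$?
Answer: $3563$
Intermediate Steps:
$H{\left(x,Z \right)} = 3 + Z$ ($H{\left(x,Z \right)} = Z + 3 = 3 + Z$)
$u = -509$
$u q{\left(H{\left(-2,0 \right)},-7 \right)} = \left(-509\right) \left(-7\right) = 3563$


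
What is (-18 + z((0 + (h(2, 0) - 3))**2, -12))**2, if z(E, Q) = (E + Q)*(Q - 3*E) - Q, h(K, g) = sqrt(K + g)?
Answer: 158337 - 89208*sqrt(2) ≈ 32178.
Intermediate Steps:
z(E, Q) = -Q + (E + Q)*(Q - 3*E)
(-18 + z((0 + (h(2, 0) - 3))**2, -12))**2 = (-18 + ((-12)**2 - 1*(-12) - 3*(0 + (sqrt(2 + 0) - 3))**4 - 2*(0 + (sqrt(2 + 0) - 3))**2*(-12)))**2 = (-18 + (144 + 12 - 3*(0 + (sqrt(2) - 3))**4 - 2*(0 + (sqrt(2) - 3))**2*(-12)))**2 = (-18 + (144 + 12 - 3*(0 + (-3 + sqrt(2)))**4 - 2*(0 + (-3 + sqrt(2)))**2*(-12)))**2 = (-18 + (144 + 12 - 3*(-3 + sqrt(2))**4 - 2*(-3 + sqrt(2))**2*(-12)))**2 = (-18 + (144 + 12 - 3*(-3 + sqrt(2))**4 + 24*(-3 + sqrt(2))**2))**2 = (-18 + (156 - 3*(-3 + sqrt(2))**4 + 24*(-3 + sqrt(2))**2))**2 = (138 - 3*(-3 + sqrt(2))**4 + 24*(-3 + sqrt(2))**2)**2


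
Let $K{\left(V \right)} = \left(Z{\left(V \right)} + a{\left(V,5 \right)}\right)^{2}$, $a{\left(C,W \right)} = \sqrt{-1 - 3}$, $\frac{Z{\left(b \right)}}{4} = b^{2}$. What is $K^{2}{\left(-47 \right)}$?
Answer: $6095687511613328 + 5518957965696 i \approx 6.0957 \cdot 10^{15} + 5.519 \cdot 10^{12} i$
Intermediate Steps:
$Z{\left(b \right)} = 4 b^{2}$
$a{\left(C,W \right)} = 2 i$ ($a{\left(C,W \right)} = \sqrt{-4} = 2 i$)
$K{\left(V \right)} = \left(2 i + 4 V^{2}\right)^{2}$ ($K{\left(V \right)} = \left(4 V^{2} + 2 i\right)^{2} = \left(2 i + 4 V^{2}\right)^{2}$)
$K^{2}{\left(-47 \right)} = \left(4 \left(i + 2 \left(-47\right)^{2}\right)^{2}\right)^{2} = \left(4 \left(i + 2 \cdot 2209\right)^{2}\right)^{2} = \left(4 \left(i + 4418\right)^{2}\right)^{2} = \left(4 \left(4418 + i\right)^{2}\right)^{2} = 16 \left(4418 + i\right)^{4}$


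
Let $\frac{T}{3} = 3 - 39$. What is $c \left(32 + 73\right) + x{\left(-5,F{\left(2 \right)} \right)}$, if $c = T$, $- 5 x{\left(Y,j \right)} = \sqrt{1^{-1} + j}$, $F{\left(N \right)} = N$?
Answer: $-11340 - \frac{\sqrt{3}}{5} \approx -11340.0$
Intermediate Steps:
$x{\left(Y,j \right)} = - \frac{\sqrt{1 + j}}{5}$ ($x{\left(Y,j \right)} = - \frac{\sqrt{1^{-1} + j}}{5} = - \frac{\sqrt{1 + j}}{5}$)
$T = -108$ ($T = 3 \left(3 - 39\right) = 3 \left(-36\right) = -108$)
$c = -108$
$c \left(32 + 73\right) + x{\left(-5,F{\left(2 \right)} \right)} = - 108 \left(32 + 73\right) - \frac{\sqrt{1 + 2}}{5} = \left(-108\right) 105 - \frac{\sqrt{3}}{5} = -11340 - \frac{\sqrt{3}}{5}$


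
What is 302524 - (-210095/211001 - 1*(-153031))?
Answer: 31543382588/211001 ≈ 1.4949e+5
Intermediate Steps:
302524 - (-210095/211001 - 1*(-153031)) = 302524 - (-210095*1/211001 + 153031) = 302524 - (-210095/211001 + 153031) = 302524 - 1*32289483936/211001 = 302524 - 32289483936/211001 = 31543382588/211001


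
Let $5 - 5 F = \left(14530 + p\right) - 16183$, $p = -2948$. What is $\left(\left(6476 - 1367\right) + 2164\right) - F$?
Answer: $\frac{31759}{5} \approx 6351.8$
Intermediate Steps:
$F = \frac{4606}{5}$ ($F = 1 - \frac{\left(14530 - 2948\right) - 16183}{5} = 1 - \frac{11582 - 16183}{5} = 1 - - \frac{4601}{5} = 1 + \frac{4601}{5} = \frac{4606}{5} \approx 921.2$)
$\left(\left(6476 - 1367\right) + 2164\right) - F = \left(\left(6476 - 1367\right) + 2164\right) - \frac{4606}{5} = \left(5109 + 2164\right) - \frac{4606}{5} = 7273 - \frac{4606}{5} = \frac{31759}{5}$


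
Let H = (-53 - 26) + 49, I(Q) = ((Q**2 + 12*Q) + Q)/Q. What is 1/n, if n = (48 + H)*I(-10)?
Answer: 1/54 ≈ 0.018519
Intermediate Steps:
I(Q) = (Q**2 + 13*Q)/Q
H = -30 (H = -79 + 49 = -30)
n = 54 (n = (48 - 30)*(13 - 10) = 18*3 = 54)
1/n = 1/54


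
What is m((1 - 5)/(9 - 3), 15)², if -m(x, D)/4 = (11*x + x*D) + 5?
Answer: 21904/9 ≈ 2433.8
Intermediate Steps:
m(x, D) = -20 - 44*x - 4*D*x (m(x, D) = -4*((11*x + x*D) + 5) = -4*((11*x + D*x) + 5) = -4*(5 + 11*x + D*x) = -20 - 44*x - 4*D*x)
m((1 - 5)/(9 - 3), 15)² = (-20 - 44*(1 - 5)/(9 - 3) - 4*15*(1 - 5)/(9 - 3))² = (-20 - (-176)/6 - 4*15*(-4/6))² = (-20 - (-176)/6 - 4*15*(-4*⅙))² = (-20 - 44*(-⅔) - 4*15*(-⅔))² = (-20 + 88/3 + 40)² = (148/3)² = 21904/9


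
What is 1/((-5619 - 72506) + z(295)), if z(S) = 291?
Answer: -1/77834 ≈ -1.2848e-5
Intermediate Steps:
1/((-5619 - 72506) + z(295)) = 1/((-5619 - 72506) + 291) = 1/(-78125 + 291) = 1/(-77834) = -1/77834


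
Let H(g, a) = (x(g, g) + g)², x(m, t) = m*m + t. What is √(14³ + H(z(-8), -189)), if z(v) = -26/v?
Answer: 7*√15857/16 ≈ 55.092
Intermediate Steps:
x(m, t) = t + m² (x(m, t) = m² + t = t + m²)
H(g, a) = (g² + 2*g)² (H(g, a) = ((g + g²) + g)² = (g² + 2*g)²)
√(14³ + H(z(-8), -189)) = √(14³ + (-26/(-8))²*(2 - 26/(-8))²) = √(2744 + (-26*(-⅛))²*(2 - 26*(-⅛))²) = √(2744 + (13/4)²*(2 + 13/4)²) = √(2744 + 169*(21/4)²/16) = √(2744 + (169/16)*(441/16)) = √(2744 + 74529/256) = √(776993/256) = 7*√15857/16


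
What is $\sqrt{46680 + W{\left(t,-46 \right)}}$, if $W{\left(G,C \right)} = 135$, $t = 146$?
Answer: $\sqrt{46815} \approx 216.37$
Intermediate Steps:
$\sqrt{46680 + W{\left(t,-46 \right)}} = \sqrt{46680 + 135} = \sqrt{46815}$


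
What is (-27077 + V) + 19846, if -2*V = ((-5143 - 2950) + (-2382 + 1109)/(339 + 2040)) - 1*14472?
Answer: 9639155/2379 ≈ 4051.8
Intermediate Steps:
V = 26841704/2379 (V = -(((-5143 - 2950) + (-2382 + 1109)/(339 + 2040)) - 1*14472)/2 = -((-8093 - 1273/2379) - 14472)/2 = -(-19254520/2379 - 14472)/2 = -½*(-53683408/2379) = 26841704/2379 ≈ 11283.)
(-27077 + V) + 19846 = (-27077 + 26841704/2379) + 19846 = -37574479/2379 + 19846 = 9639155/2379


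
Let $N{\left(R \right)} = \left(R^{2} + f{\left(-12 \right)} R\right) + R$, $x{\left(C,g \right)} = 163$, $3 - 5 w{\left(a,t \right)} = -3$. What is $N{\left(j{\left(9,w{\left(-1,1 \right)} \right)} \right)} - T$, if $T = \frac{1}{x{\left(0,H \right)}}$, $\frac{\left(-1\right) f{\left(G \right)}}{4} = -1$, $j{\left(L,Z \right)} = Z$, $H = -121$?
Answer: $\frac{30293}{4075} \approx 7.4339$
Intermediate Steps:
$w{\left(a,t \right)} = \frac{6}{5}$ ($w{\left(a,t \right)} = \frac{3}{5} - - \frac{3}{5} = \frac{3}{5} + \frac{3}{5} = \frac{6}{5}$)
$f{\left(G \right)} = 4$ ($f{\left(G \right)} = \left(-4\right) \left(-1\right) = 4$)
$N{\left(R \right)} = R^{2} + 5 R$ ($N{\left(R \right)} = \left(R^{2} + 4 R\right) + R = R^{2} + 5 R$)
$T = \frac{1}{163} \approx 0.006135$
$N{\left(j{\left(9,w{\left(-1,1 \right)} \right)} \right)} - T = \frac{6 \left(5 + \frac{6}{5}\right)}{5} - \frac{1}{163} = \frac{6}{5} \cdot \frac{31}{5} - \frac{1}{163} = \frac{186}{25} - \frac{1}{163} = \frac{30293}{4075}$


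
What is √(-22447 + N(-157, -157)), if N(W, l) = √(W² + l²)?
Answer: √(-22447 + 157*√2) ≈ 149.08*I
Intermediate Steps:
√(-22447 + N(-157, -157)) = √(-22447 + √((-157)² + (-157)²)) = √(-22447 + √(24649 + 24649)) = √(-22447 + √49298) = √(-22447 + 157*√2)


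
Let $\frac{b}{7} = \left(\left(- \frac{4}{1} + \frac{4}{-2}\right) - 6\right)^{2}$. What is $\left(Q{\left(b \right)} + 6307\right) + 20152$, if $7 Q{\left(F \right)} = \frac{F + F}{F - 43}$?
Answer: $\frac{25533223}{965} \approx 26459.0$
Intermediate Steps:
$b = 1008$ ($b = 7 \left(\left(- \frac{4}{1} + \frac{4}{-2}\right) - 6\right)^{2} = 7 \left(\left(\left(-4\right) 1 + 4 \left(- \frac{1}{2}\right)\right) - 6\right)^{2} = 7 \left(\left(-4 - 2\right) - 6\right)^{2} = 7 \left(-6 - 6\right)^{2} = 7 \left(-12\right)^{2} = 7 \cdot 144 = 1008$)
$Q{\left(F \right)} = \frac{2 F}{7 \left(-43 + F\right)}$ ($Q{\left(F \right)} = \frac{\left(F + F\right) \frac{1}{F - 43}}{7} = \frac{2 F \frac{1}{-43 + F}}{7} = \frac{2 F}{7 \left(-43 + F\right)}$)
$\left(Q{\left(b \right)} + 6307\right) + 20152 = \left(\frac{2}{7} \cdot 1008 \frac{1}{-43 + 1008} + 6307\right) + 20152 = \left(\frac{2}{7} \cdot 1008 \cdot \frac{1}{965} + 6307\right) + 20152 = \left(\frac{288}{965} + 6307\right) + 20152 = \frac{6086543}{965} + 20152 = \frac{25533223}{965}$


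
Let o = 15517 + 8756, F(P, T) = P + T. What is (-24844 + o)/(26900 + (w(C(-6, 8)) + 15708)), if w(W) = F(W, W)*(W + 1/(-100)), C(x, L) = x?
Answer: -14275/1067003 ≈ -0.013379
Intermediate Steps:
o = 24273
w(W) = 2*W*(-1/100 + W) (w(W) = (W + W)*(W + 1/(-100)) = (2*W)*(W - 1/100) = (2*W)*(-1/100 + W) = 2*W*(-1/100 + W))
(-24844 + o)/(26900 + (w(C(-6, 8)) + 15708)) = (-24844 + 24273)/(26900 + ((1/50)*(-6)*(-1 + 100*(-6)) + 15708)) = -571/(26900 + ((1/50)*(-6)*(-1 - 600) + 15708)) = -571/(26900 + ((1/50)*(-6)*(-601) + 15708)) = -571/(26900 + (1803/25 + 15708)) = -571/(26900 + 394503/25) = -571/1067003/25 = -571*25/1067003 = -14275/1067003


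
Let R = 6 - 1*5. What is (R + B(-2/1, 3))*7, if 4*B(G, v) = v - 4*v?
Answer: -35/4 ≈ -8.7500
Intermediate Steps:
R = 1 (R = 6 - 5 = 1)
B(G, v) = -3*v/4 (B(G, v) = (v - 4*v)/4 = (-3*v)/4 = -3*v/4)
(R + B(-2/1, 3))*7 = (1 - ¾*3)*7 = (1 - 9/4)*7 = -5/4*7 = -35/4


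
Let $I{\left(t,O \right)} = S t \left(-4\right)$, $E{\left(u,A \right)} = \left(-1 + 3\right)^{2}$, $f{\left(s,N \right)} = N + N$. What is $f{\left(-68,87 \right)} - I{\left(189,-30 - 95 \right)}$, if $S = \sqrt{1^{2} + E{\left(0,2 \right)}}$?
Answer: $174 + 756 \sqrt{5} \approx 1864.5$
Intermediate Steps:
$f{\left(s,N \right)} = 2 N$
$E{\left(u,A \right)} = 4$ ($E{\left(u,A \right)} = 2^{2} = 4$)
$S = \sqrt{5}$ ($S = \sqrt{1^{2} + 4} = \sqrt{1 + 4} = \sqrt{5} \approx 2.2361$)
$I{\left(t,O \right)} = - 4 t \sqrt{5}$ ($I{\left(t,O \right)} = \sqrt{5} t \left(-4\right) = t \sqrt{5} \left(-4\right) = - 4 t \sqrt{5}$)
$f{\left(-68,87 \right)} - I{\left(189,-30 - 95 \right)} = 2 \cdot 87 - \left(-4\right) 189 \sqrt{5} = 174 - - 756 \sqrt{5} = 174 + 756 \sqrt{5}$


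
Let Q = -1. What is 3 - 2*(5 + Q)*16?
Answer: -125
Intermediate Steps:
3 - 2*(5 + Q)*16 = 3 - 2*(5 - 1)*16 = 3 - 2*4*16 = 3 - 8*16 = 3 - 128 = -125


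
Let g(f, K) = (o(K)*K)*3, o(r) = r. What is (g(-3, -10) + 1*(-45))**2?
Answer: 65025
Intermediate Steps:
g(f, K) = 3*K**2 (g(f, K) = (K*K)*3 = K**2*3 = 3*K**2)
(g(-3, -10) + 1*(-45))**2 = (3*(-10)**2 + 1*(-45))**2 = (3*100 - 45)**2 = (300 - 45)**2 = 255**2 = 65025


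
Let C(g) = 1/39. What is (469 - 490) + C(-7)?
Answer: -818/39 ≈ -20.974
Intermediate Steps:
C(g) = 1/39
(469 - 490) + C(-7) = (469 - 490) + 1/39 = -21 + 1/39 = -818/39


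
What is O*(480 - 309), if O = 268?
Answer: 45828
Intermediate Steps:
O*(480 - 309) = 268*(480 - 309) = 268*171 = 45828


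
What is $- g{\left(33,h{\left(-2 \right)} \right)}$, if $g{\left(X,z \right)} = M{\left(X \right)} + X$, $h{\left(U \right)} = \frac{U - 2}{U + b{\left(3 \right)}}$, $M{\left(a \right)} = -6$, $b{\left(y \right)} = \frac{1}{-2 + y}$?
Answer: $-27$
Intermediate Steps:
$h{\left(U \right)} = \frac{-2 + U}{1 + U}$ ($h{\left(U \right)} = \frac{U - 2}{U + \frac{1}{-2 + 3}} = \frac{-2 + U}{U + 1^{-1}} = \frac{-2 + U}{U + 1} = \frac{-2 + U}{1 + U}$)
$g{\left(X,z \right)} = -6 + X$
$- g{\left(33,h{\left(-2 \right)} \right)} = - (-6 + 33) = \left(-1\right) 27 = -27$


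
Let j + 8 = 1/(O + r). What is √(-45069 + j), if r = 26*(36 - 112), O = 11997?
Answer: 2*I*√1131663052234/10021 ≈ 212.31*I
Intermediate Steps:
r = -1976 (r = 26*(-76) = -1976)
j = -80167/10021 (j = -8 + 1/(11997 - 1976) = -8 + 1/10021 = -80167/10021 ≈ -7.9999)
√(-45069 + j) = √(-45069 - 80167/10021) = √(-451716616/10021) = 2*I*√1131663052234/10021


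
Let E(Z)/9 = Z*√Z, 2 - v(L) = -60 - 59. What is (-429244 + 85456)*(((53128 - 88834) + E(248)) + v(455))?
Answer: 12233695980 - 1534669632*√62 ≈ 1.4970e+8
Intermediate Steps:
v(L) = 121 (v(L) = 2 - (-60 - 59) = 2 - 1*(-119) = 2 + 119 = 121)
E(Z) = 9*Z^(3/2) (E(Z) = 9*(Z*√Z) = 9*Z^(3/2))
(-429244 + 85456)*(((53128 - 88834) + E(248)) + v(455)) = (-429244 + 85456)*(((53128 - 88834) + 9*248^(3/2)) + 121) = -343788*((-35706 + 9*(496*√62)) + 121) = -343788*((-35706 + 4464*√62) + 121) = -343788*(-35585 + 4464*√62) = 12233695980 - 1534669632*√62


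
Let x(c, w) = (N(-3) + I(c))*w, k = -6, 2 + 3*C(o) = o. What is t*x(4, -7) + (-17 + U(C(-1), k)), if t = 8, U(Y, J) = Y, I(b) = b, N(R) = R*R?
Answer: -746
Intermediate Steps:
N(R) = R²
C(o) = -⅔ + o/3
x(c, w) = w*(9 + c) (x(c, w) = ((-3)² + c)*w = (9 + c)*w = w*(9 + c))
t*x(4, -7) + (-17 + U(C(-1), k)) = 8*(-7*(9 + 4)) + (-17 + (-⅔ + (⅓)*(-1))) = 8*(-7*13) + (-17 + (-⅔ - ⅓)) = 8*(-91) + (-17 - 1) = -728 - 18 = -746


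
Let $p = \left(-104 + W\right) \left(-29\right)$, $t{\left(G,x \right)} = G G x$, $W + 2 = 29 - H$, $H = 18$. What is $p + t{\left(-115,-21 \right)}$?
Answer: $-274970$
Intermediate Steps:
$W = 9$ ($W = -2 + \left(29 - 18\right) = -2 + 11 = 9$)
$t{\left(G,x \right)} = x G^{2}$ ($t{\left(G,x \right)} = G^{2} x = x G^{2}$)
$p = 2755$ ($p = \left(-104 + 9\right) \left(-29\right) = \left(-95\right) \left(-29\right) = 2755$)
$p + t{\left(-115,-21 \right)} = 2755 - 21 \left(-115\right)^{2} = 2755 - 277725 = -274970$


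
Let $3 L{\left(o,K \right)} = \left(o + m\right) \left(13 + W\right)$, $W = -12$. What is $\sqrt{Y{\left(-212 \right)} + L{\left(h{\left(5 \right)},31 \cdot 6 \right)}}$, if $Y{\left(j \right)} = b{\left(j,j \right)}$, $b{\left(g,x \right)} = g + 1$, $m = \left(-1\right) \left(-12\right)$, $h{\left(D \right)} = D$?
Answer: $\frac{2 i \sqrt{462}}{3} \approx 14.329 i$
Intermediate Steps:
$m = 12$
$b{\left(g,x \right)} = 1 + g$
$L{\left(o,K \right)} = 4 + \frac{o}{3}$ ($L{\left(o,K \right)} = \frac{\left(o + 12\right) \left(13 - 12\right)}{3} = \frac{\left(12 + o\right) 1}{3} = \frac{12 + o}{3} = 4 + \frac{o}{3}$)
$Y{\left(j \right)} = 1 + j$
$\sqrt{Y{\left(-212 \right)} + L{\left(h{\left(5 \right)},31 \cdot 6 \right)}} = \sqrt{\left(1 - 212\right) + \left(4 + \frac{1}{3} \cdot 5\right)} = \sqrt{-211 + \left(4 + \frac{5}{3}\right)} = \sqrt{-211 + \frac{17}{3}} = \sqrt{- \frac{616}{3}} = \frac{2 i \sqrt{462}}{3}$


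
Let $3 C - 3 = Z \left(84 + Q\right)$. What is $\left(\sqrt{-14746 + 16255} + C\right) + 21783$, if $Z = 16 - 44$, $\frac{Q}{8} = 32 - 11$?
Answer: $19432 + \sqrt{1509} \approx 19471.0$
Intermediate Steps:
$Q = 168$ ($Q = 8 \left(32 - 11\right) = 8 \cdot 21 = 168$)
$Z = -28$
$C = -2351$ ($C = 1 + \frac{\left(-28\right) \left(84 + 168\right)}{3} = 1 + \frac{\left(-28\right) 252}{3} = 1 + \frac{1}{3} \left(-7056\right) = 1 - 2352 = -2351$)
$\left(\sqrt{-14746 + 16255} + C\right) + 21783 = \left(\sqrt{-14746 + 16255} - 2351\right) + 21783 = \left(\sqrt{1509} - 2351\right) + 21783 = \left(-2351 + \sqrt{1509}\right) + 21783 = 19432 + \sqrt{1509}$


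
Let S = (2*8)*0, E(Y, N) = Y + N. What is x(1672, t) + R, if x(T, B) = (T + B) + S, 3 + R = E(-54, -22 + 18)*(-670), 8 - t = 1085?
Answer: 39452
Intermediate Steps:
t = -1077 (t = 8 - 1*1085 = 8 - 1085 = -1077)
E(Y, N) = N + Y
S = 0 (S = 16*0 = 0)
R = 38857 (R = -3 + ((-22 + 18) - 54)*(-670) = -3 + (-4 - 54)*(-670) = -3 - 58*(-670) = -3 + 38860 = 38857)
x(T, B) = B + T (x(T, B) = (T + B) + 0 = (B + T) + 0 = B + T)
x(1672, t) + R = (-1077 + 1672) + 38857 = 595 + 38857 = 39452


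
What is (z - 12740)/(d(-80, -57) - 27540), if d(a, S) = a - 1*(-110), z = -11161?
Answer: 7967/9170 ≈ 0.86881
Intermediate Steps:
d(a, S) = 110 + a (d(a, S) = a + 110 = 110 + a)
(z - 12740)/(d(-80, -57) - 27540) = (-11161 - 12740)/((110 - 80) - 27540) = -23901/(30 - 27540) = -23901/(-27510) = -23901*(-1/27510) = 7967/9170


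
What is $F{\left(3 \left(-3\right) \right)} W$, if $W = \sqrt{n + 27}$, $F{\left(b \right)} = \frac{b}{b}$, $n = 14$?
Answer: $\sqrt{41} \approx 6.4031$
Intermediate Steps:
$F{\left(b \right)} = 1$
$W = \sqrt{41}$ ($W = \sqrt{14 + 27} = \sqrt{41} \approx 6.4031$)
$F{\left(3 \left(-3\right) \right)} W = 1 \sqrt{41} = \sqrt{41}$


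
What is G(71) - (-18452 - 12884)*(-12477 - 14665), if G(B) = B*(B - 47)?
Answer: -850520008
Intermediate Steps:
G(B) = B*(-47 + B)
G(71) - (-18452 - 12884)*(-12477 - 14665) = 71*(-47 + 71) - (-18452 - 12884)*(-12477 - 14665) = 71*24 - (-31336)*(-27142) = 1704 - 1*850521712 = 1704 - 850521712 = -850520008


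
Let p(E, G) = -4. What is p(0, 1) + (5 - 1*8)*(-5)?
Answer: 11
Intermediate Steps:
p(0, 1) + (5 - 1*8)*(-5) = -4 + (5 - 1*8)*(-5) = -4 + (5 - 8)*(-5) = -4 - 3*(-5) = -4 + 15 = 11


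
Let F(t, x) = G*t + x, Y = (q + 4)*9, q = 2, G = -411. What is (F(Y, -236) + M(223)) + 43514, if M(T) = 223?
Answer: 21307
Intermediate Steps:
Y = 54 (Y = (2 + 4)*9 = 6*9 = 54)
F(t, x) = x - 411*t (F(t, x) = -411*t + x = x - 411*t)
(F(Y, -236) + M(223)) + 43514 = ((-236 - 411*54) + 223) + 43514 = ((-236 - 22194) + 223) + 43514 = (-22430 + 223) + 43514 = -22207 + 43514 = 21307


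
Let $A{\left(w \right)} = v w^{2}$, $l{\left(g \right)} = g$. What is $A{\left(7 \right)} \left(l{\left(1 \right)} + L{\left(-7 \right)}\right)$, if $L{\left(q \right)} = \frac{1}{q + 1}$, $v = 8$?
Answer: $\frac{980}{3} \approx 326.67$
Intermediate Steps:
$L{\left(q \right)} = \frac{1}{1 + q}$
$A{\left(w \right)} = 8 w^{2}$
$A{\left(7 \right)} \left(l{\left(1 \right)} + L{\left(-7 \right)}\right) = 8 \cdot 7^{2} \left(1 + \frac{1}{1 - 7}\right) = 8 \cdot 49 \left(1 + \frac{1}{-6}\right) = 392 \left(1 - \frac{1}{6}\right) = 392 \cdot \frac{5}{6} = \frac{980}{3}$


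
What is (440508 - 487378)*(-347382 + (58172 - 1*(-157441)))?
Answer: 6176013030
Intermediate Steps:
(440508 - 487378)*(-347382 + (58172 - 1*(-157441))) = -46870*(-347382 + (58172 + 157441)) = -46870*(-347382 + 215613) = -46870*(-131769) = 6176013030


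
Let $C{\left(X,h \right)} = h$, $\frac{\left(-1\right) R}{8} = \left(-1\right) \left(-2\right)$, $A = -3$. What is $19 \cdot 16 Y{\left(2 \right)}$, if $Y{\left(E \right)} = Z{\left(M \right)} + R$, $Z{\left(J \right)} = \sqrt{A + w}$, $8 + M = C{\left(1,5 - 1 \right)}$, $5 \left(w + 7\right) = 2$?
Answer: $-4864 + \frac{1216 i \sqrt{15}}{5} \approx -4864.0 + 941.91 i$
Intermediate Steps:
$R = -16$ ($R = - 8 \left(\left(-1\right) \left(-2\right)\right) = \left(-8\right) 2 = -16$)
$w = - \frac{33}{5}$ ($w = -7 + \frac{1}{5} \cdot 2 = -7 + \frac{2}{5} = - \frac{33}{5} \approx -6.6$)
$M = -4$ ($M = -8 + \left(5 - 1\right) = -8 + 4 = -4$)
$Z{\left(J \right)} = \frac{4 i \sqrt{15}}{5}$ ($Z{\left(J \right)} = \sqrt{-3 - \frac{33}{5}} = \sqrt{- \frac{48}{5}} = \frac{4 i \sqrt{15}}{5}$)
$Y{\left(E \right)} = -16 + \frac{4 i \sqrt{15}}{5}$ ($Y{\left(E \right)} = \frac{4 i \sqrt{15}}{5} - 16 = -16 + \frac{4 i \sqrt{15}}{5}$)
$19 \cdot 16 Y{\left(2 \right)} = 19 \cdot 16 \left(-16 + \frac{4 i \sqrt{15}}{5}\right) = 304 \left(-16 + \frac{4 i \sqrt{15}}{5}\right) = -4864 + \frac{1216 i \sqrt{15}}{5}$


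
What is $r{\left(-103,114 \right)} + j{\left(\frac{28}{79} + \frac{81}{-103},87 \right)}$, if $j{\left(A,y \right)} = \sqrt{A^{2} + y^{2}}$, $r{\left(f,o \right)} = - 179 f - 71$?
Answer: $18366 + \frac{\sqrt{501161665786}}{8137} \approx 18453.0$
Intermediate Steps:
$r{\left(f,o \right)} = -71 - 179 f$
$r{\left(-103,114 \right)} + j{\left(\frac{28}{79} + \frac{81}{-103},87 \right)} = \left(-71 - -18437\right) + \sqrt{\left(\frac{28}{79} + \frac{81}{-103}\right)^{2} + 87^{2}} = \left(-71 + 18437\right) + \sqrt{\left(28 \cdot \frac{1}{79} + 81 \left(- \frac{1}{103}\right)\right)^{2} + 7569} = 18366 + \sqrt{\left(\frac{28}{79} - \frac{81}{103}\right)^{2} + 7569} = 18366 + \sqrt{\left(- \frac{3515}{8137}\right)^{2} + 7569} = 18366 + \sqrt{\frac{12355225}{66210769} + 7569} = 18366 + \sqrt{\frac{501161665786}{66210769}} = 18366 + \frac{\sqrt{501161665786}}{8137}$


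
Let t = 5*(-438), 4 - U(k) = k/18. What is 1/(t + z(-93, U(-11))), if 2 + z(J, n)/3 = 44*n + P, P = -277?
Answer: -3/7255 ≈ -0.00041351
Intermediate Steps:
U(k) = 4 - k/18
z(J, n) = -837 + 132*n (z(J, n) = -6 + 3*(44*n - 277) = -6 + 3*(-277 + 44*n) = -6 + (-831 + 132*n) = -837 + 132*n)
t = -2190
1/(t + z(-93, U(-11))) = 1/(-2190 + (-837 + 132*(4 - 1/18*(-11)))) = 1/(-2190 + (-837 + 132*(4 + 11/18))) = 1/(-2190 + (-837 + 132*(83/18))) = 1/(-2190 + (-837 + 1826/3)) = 1/(-2190 - 685/3) = 1/(-7255/3) = -3/7255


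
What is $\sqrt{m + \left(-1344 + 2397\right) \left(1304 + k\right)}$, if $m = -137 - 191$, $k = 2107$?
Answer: $7 \sqrt{73295} \approx 1895.1$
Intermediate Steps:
$m = -328$ ($m = -137 - 191 = -328$)
$\sqrt{m + \left(-1344 + 2397\right) \left(1304 + k\right)} = \sqrt{-328 + \left(-1344 + 2397\right) \left(1304 + 2107\right)} = \sqrt{-328 + 1053 \cdot 3411} = \sqrt{-328 + 3591783} = \sqrt{3591455} = 7 \sqrt{73295}$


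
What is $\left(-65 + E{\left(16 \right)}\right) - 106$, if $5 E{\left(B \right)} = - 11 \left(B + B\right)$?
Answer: $- \frac{1207}{5} \approx -241.4$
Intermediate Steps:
$E{\left(B \right)} = - \frac{22 B}{5}$ ($E{\left(B \right)} = \frac{\left(-11\right) \left(B + B\right)}{5} = \frac{\left(-11\right) 2 B}{5} = \frac{\left(-22\right) B}{5} = - \frac{22 B}{5}$)
$\left(-65 + E{\left(16 \right)}\right) - 106 = \left(-65 - \frac{352}{5}\right) - 106 = - \frac{677}{5} - 106 = - \frac{1207}{5}$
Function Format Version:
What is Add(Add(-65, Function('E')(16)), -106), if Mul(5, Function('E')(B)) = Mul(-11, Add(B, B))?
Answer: Rational(-1207, 5) ≈ -241.40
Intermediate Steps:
Function('E')(B) = Mul(Rational(-22, 5), B) (Function('E')(B) = Mul(Rational(1, 5), Mul(-11, Add(B, B))) = Mul(Rational(1, 5), Mul(-11, Mul(2, B))) = Mul(Rational(1, 5), Mul(-22, B)) = Mul(Rational(-22, 5), B))
Add(Add(-65, Function('E')(16)), -106) = Add(Add(-65, Mul(Rational(-22, 5), 16)), -106) = Add(Add(-65, Rational(-352, 5)), -106) = Add(Rational(-677, 5), -106) = Rational(-1207, 5)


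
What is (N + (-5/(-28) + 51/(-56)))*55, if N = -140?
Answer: -433455/56 ≈ -7740.3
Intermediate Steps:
(N + (-5/(-28) + 51/(-56)))*55 = (-140 + (-5/(-28) + 51/(-56)))*55 = (-140 + (-5*(-1/28) + 51*(-1/56)))*55 = (-140 + (5/28 - 51/56))*55 = (-140 - 41/56)*55 = -7881/56*55 = -433455/56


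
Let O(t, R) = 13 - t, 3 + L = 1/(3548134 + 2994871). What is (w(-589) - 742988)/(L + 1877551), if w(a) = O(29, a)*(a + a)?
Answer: -1579350546900/4094935317247 ≈ -0.38568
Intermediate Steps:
L = -19629014/6543005 (L = -3 + 1/(3548134 + 2994871) = -3 + 1/6543005 = -19629014/6543005 ≈ -3.0000)
w(a) = -32*a (w(a) = (13 - 1*29)*(a + a) = (13 - 29)*(2*a) = -32*a)
(w(-589) - 742988)/(L + 1877551) = (-32*(-589) - 742988)/(-19629014/6543005 + 1877551) = (18848 - 742988)/(12284805951741/6543005) = -724140*6543005/12284805951741 = -1579350546900/4094935317247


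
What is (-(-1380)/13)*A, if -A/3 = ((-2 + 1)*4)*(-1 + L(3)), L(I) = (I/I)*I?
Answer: 33120/13 ≈ 2547.7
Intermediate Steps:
L(I) = I (L(I) = 1*I = I)
A = 24 (A = -3*(-2 + 1)*4*(-1 + 3) = -3*(-1*4)*2 = -(-12)*2 = -3*(-8) = 24)
(-(-1380)/13)*A = -(-1380)/13*24 = -46*(-30/13)*24 = (1380/13)*24 = 33120/13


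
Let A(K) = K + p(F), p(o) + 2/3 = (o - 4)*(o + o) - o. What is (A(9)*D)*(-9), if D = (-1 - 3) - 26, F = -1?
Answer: 5220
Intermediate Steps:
p(o) = -⅔ - o + 2*o*(-4 + o) (p(o) = -⅔ + ((o - 4)*(o + o) - o) = -⅔ + ((-4 + o)*(2*o) - o) = -⅔ + (2*o*(-4 + o) - o) = -⅔ + (-o + 2*o*(-4 + o)) = -⅔ - o + 2*o*(-4 + o))
A(K) = 31/3 + K (A(K) = K + (-⅔ - 9*(-1) + 2*(-1)²) = K + (-⅔ + 9 + 2*1) = K + (-⅔ + 9 + 2) = K + 31/3 = 31/3 + K)
D = -30 (D = -4 - 26 = -30)
(A(9)*D)*(-9) = ((31/3 + 9)*(-30))*(-9) = ((58/3)*(-30))*(-9) = -580*(-9) = 5220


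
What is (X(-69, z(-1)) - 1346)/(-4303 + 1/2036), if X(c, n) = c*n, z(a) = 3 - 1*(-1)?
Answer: 3302392/8760907 ≈ 0.37695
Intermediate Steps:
z(a) = 4 (z(a) = 3 + 1 = 4)
(X(-69, z(-1)) - 1346)/(-4303 + 1/2036) = (-69*4 - 1346)/(-4303 + 1/2036) = (-276 - 1346)/(-4303 + 1/2036) = -1622/(-8760907/2036) = -1622*(-2036/8760907) = 3302392/8760907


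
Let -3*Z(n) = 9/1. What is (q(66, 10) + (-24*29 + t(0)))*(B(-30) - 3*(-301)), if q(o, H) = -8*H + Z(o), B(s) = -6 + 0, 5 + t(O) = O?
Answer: -703248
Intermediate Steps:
t(O) = -5 + O
B(s) = -6
Z(n) = -3 (Z(n) = -3/1 = -3)
q(o, H) = -3 - 8*H (q(o, H) = -8*H - 3 = -3 - 8*H)
(q(66, 10) + (-24*29 + t(0)))*(B(-30) - 3*(-301)) = ((-3 - 8*10) + (-24*29 + (-5 + 0)))*(-6 - 3*(-301)) = ((-3 - 80) + (-696 - 5))*(-6 + 903) = (-83 - 701)*897 = -784*897 = -703248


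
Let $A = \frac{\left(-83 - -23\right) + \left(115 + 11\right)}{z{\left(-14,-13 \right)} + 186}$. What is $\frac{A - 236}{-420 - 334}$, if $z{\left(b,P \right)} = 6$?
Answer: $\frac{7541}{24128} \approx 0.31254$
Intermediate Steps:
$A = \frac{11}{32}$ ($A = \frac{\left(-83 - -23\right) + \left(115 + 11\right)}{6 + 186} = \frac{\left(-83 + 23\right) + 126}{192} = \left(-60 + 126\right) \frac{1}{192} = 66 \cdot \frac{1}{192} = \frac{11}{32} \approx 0.34375$)
$\frac{A - 236}{-420 - 334} = \frac{\frac{11}{32} - 236}{-420 - 334} = - \frac{7541}{32 \left(-754\right)} = \left(- \frac{7541}{32}\right) \left(- \frac{1}{754}\right) = \frac{7541}{24128}$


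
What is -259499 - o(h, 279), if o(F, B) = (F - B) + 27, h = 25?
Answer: -259272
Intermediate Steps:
o(F, B) = 27 + F - B
-259499 - o(h, 279) = -259499 - (27 + 25 - 1*279) = -259499 - (27 + 25 - 279) = -259499 - 1*(-227) = -259499 + 227 = -259272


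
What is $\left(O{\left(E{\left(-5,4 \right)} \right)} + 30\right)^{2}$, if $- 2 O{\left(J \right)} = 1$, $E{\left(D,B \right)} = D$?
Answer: $\frac{3481}{4} \approx 870.25$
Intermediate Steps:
$O{\left(J \right)} = - \frac{1}{2}$ ($O{\left(J \right)} = \left(- \frac{1}{2}\right) 1 = - \frac{1}{2}$)
$\left(O{\left(E{\left(-5,4 \right)} \right)} + 30\right)^{2} = \left(- \frac{1}{2} + 30\right)^{2} = \left(\frac{59}{2}\right)^{2} = \frac{3481}{4}$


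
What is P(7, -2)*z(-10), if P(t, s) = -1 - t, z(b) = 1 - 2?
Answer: 8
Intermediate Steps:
z(b) = -1
P(7, -2)*z(-10) = (-1 - 1*7)*(-1) = (-1 - 7)*(-1) = -8*(-1) = 8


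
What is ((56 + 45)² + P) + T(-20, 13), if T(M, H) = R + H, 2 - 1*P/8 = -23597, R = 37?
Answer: 199043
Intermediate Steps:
P = 188792 (P = 16 - 8*(-23597) = 16 + 188776 = 188792)
T(M, H) = 37 + H
((56 + 45)² + P) + T(-20, 13) = ((56 + 45)² + 188792) + (37 + 13) = (101² + 188792) + 50 = (10201 + 188792) + 50 = 198993 + 50 = 199043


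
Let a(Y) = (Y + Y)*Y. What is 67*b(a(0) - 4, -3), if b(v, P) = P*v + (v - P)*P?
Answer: 1005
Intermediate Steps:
a(Y) = 2*Y² (a(Y) = (2*Y)*Y = 2*Y²)
b(v, P) = P*v + P*(v - P)
67*b(a(0) - 4, -3) = 67*(-3*(-1*(-3) + 2*(2*0² - 4))) = 67*(-3*(3 + 2*(2*0 - 4))) = 67*(-3*(3 + 2*(0 - 4))) = 67*(-3*(3 + 2*(-4))) = 67*(-3*(3 - 8)) = 67*(-3*(-5)) = 67*15 = 1005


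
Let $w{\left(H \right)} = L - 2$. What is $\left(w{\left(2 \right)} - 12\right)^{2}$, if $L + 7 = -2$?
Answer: $529$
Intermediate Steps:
$L = -9$ ($L = -7 - 2 = -9$)
$w{\left(H \right)} = -11$ ($w{\left(H \right)} = -9 - 2 = -11$)
$\left(w{\left(2 \right)} - 12\right)^{2} = \left(-11 - 12\right)^{2} = \left(-23\right)^{2} = 529$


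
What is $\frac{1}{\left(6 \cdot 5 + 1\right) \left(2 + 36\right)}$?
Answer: $\frac{1}{1178} \approx 0.0008489$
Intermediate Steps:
$\frac{1}{\left(6 \cdot 5 + 1\right) \left(2 + 36\right)} = \frac{1}{\left(30 + 1\right) 38} = \frac{1}{31 \cdot 38} = \frac{1}{1178}$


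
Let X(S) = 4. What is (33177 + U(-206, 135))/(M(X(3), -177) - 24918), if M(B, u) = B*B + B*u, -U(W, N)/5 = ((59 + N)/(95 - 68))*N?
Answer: -2179/1970 ≈ -1.1061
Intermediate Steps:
U(W, N) = -5*N*(59/27 + N/27) (U(W, N) = -5*(59 + N)/(95 - 68)*N = -5*(59 + N)/27*N = -5*(59 + N)*(1/27)*N = -5*(59/27 + N/27)*N = -5*N*(59/27 + N/27))
M(B, u) = B² + B*u
(33177 + U(-206, 135))/(M(X(3), -177) - 24918) = (33177 - 5/27*135*(59 + 135))/(4*(4 - 177) - 24918) = (33177 - 5/27*135*194)/(4*(-173) - 24918) = (33177 - 4850)/(-692 - 24918) = 28327/(-25610) = 28327*(-1/25610) = -2179/1970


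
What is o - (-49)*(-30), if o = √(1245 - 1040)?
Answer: -1470 + √205 ≈ -1455.7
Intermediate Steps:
o = √205 ≈ 14.318
o - (-49)*(-30) = √205 - (-49)*(-30) = √205 - 1*1470 = √205 - 1470 = -1470 + √205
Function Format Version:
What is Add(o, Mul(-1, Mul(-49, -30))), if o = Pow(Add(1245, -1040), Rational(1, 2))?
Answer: Add(-1470, Pow(205, Rational(1, 2))) ≈ -1455.7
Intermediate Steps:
o = Pow(205, Rational(1, 2)) ≈ 14.318
Add(o, Mul(-1, Mul(-49, -30))) = Add(Pow(205, Rational(1, 2)), Mul(-1, Mul(-49, -30))) = Add(Pow(205, Rational(1, 2)), Mul(-1, 1470)) = Add(Pow(205, Rational(1, 2)), -1470) = Add(-1470, Pow(205, Rational(1, 2)))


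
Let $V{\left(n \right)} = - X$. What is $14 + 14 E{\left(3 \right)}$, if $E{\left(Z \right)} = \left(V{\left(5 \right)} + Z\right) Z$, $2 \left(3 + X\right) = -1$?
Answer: $287$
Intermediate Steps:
$X = - \frac{7}{2}$ ($X = -3 + \frac{1}{2} \left(-1\right) = -3 - \frac{1}{2} = - \frac{7}{2} \approx -3.5$)
$V{\left(n \right)} = \frac{7}{2}$ ($V{\left(n \right)} = \left(-1\right) \left(- \frac{7}{2}\right) = \frac{7}{2}$)
$E{\left(Z \right)} = Z \left(\frac{7}{2} + Z\right)$ ($E{\left(Z \right)} = \left(\frac{7}{2} + Z\right) Z = Z \left(\frac{7}{2} + Z\right)$)
$14 + 14 E{\left(3 \right)} = 14 + 14 \cdot \frac{1}{2} \cdot 3 \left(7 + 2 \cdot 3\right) = 14 + 14 \cdot \frac{1}{2} \cdot 3 \left(7 + 6\right) = 14 + 14 \cdot \frac{1}{2} \cdot 3 \cdot 13 = 14 + 14 \cdot \frac{39}{2} = 14 + 273 = 287$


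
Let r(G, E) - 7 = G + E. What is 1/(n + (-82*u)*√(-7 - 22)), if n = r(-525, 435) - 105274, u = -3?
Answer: -1211/127607499 - 82*I*√29/3700617471 ≈ -9.49e-6 - 1.1933e-7*I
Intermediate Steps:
r(G, E) = 7 + E + G (r(G, E) = 7 + (G + E) = 7 + (E + G) = 7 + E + G)
n = -105357 (n = (7 + 435 - 525) - 105274 = -83 - 105274 = -105357)
1/(n + (-82*u)*√(-7 - 22)) = 1/(-105357 + (-82*(-3))*√(-7 - 22)) = 1/(-105357 + 246*√(-29)) = 1/(-105357 + 246*(I*√29)) = 1/(-105357 + 246*I*√29)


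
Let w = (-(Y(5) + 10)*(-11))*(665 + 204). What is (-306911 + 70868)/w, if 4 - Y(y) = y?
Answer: -26227/9559 ≈ -2.7437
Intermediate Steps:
Y(y) = 4 - y
w = 86031 (w = (-((4 - 1*5) + 10)*(-11))*(665 + 204) = -((4 - 5) + 10)*(-11)*869 = -(-1 + 10)*(-11)*869 = -9*(-11)*869 = -1*(-99)*869 = 99*869 = 86031)
(-306911 + 70868)/w = (-306911 + 70868)/86031 = -236043*1/86031 = -26227/9559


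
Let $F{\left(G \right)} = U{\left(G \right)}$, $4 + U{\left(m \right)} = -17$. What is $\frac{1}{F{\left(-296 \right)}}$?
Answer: $- \frac{1}{21} \approx -0.047619$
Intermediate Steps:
$U{\left(m \right)} = -21$ ($U{\left(m \right)} = -4 - 17 = -21$)
$F{\left(G \right)} = -21$
$\frac{1}{F{\left(-296 \right)}} = \frac{1}{-21} = - \frac{1}{21}$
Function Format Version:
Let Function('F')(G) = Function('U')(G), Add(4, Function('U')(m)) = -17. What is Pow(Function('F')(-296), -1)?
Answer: Rational(-1, 21) ≈ -0.047619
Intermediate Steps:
Function('U')(m) = -21 (Function('U')(m) = Add(-4, -17) = -21)
Function('F')(G) = -21
Pow(Function('F')(-296), -1) = Pow(-21, -1) = Rational(-1, 21)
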